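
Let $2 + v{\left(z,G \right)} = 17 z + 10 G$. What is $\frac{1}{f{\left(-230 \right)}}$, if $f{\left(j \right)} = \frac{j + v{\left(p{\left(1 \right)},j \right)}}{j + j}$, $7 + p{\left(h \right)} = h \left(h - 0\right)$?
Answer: $\frac{230}{1317} \approx 0.17464$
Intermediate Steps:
$p{\left(h \right)} = -7 + h^{2}$ ($p{\left(h \right)} = -7 + h \left(h - 0\right) = -7 + h \left(h + 0\right) = -7 + h h = -7 + h^{2}$)
$v{\left(z,G \right)} = -2 + 10 G + 17 z$ ($v{\left(z,G \right)} = -2 + \left(17 z + 10 G\right) = -2 + \left(10 G + 17 z\right) = -2 + 10 G + 17 z$)
$f{\left(j \right)} = \frac{-104 + 11 j}{2 j}$ ($f{\left(j \right)} = \frac{j + \left(-2 + 10 j + 17 \left(-7 + 1^{2}\right)\right)}{j + j} = \frac{j + \left(-2 + 10 j + 17 \left(-7 + 1\right)\right)}{2 j} = \left(j + \left(-2 + 10 j + 17 \left(-6\right)\right)\right) \frac{1}{2 j} = \left(j - \left(104 - 10 j\right)\right) \frac{1}{2 j} = \left(j + \left(-104 + 10 j\right)\right) \frac{1}{2 j} = \left(-104 + 11 j\right) \frac{1}{2 j} = \frac{-104 + 11 j}{2 j}$)
$\frac{1}{f{\left(-230 \right)}} = \frac{1}{\frac{11}{2} - \frac{52}{-230}} = \frac{1}{\frac{11}{2} - - \frac{26}{115}} = \frac{1}{\frac{11}{2} + \frac{26}{115}} = \frac{1}{\frac{1317}{230}} = \frac{230}{1317}$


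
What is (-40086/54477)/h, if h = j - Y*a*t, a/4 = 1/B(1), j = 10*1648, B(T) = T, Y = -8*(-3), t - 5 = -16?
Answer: -2227/53072704 ≈ -4.1961e-5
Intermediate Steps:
t = -11 (t = 5 - 16 = -11)
Y = 24
j = 16480
a = 4 (a = 4/1 = 4*1 = 4)
h = 17536 (h = 16480 - 24*4*(-11) = 16480 - 96*(-11) = 16480 - 1*(-1056) = 16480 + 1056 = 17536)
(-40086/54477)/h = -40086/54477/17536 = -40086*1/54477*(1/17536) = -4454/6053*1/17536 = -2227/53072704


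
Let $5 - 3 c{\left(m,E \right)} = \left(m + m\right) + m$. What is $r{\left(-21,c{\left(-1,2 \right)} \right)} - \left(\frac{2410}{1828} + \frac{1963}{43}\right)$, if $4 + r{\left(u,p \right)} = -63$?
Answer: $- \frac{4479231}{39302} \approx -113.97$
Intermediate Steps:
$c{\left(m,E \right)} = \frac{5}{3} - m$ ($c{\left(m,E \right)} = \frac{5}{3} - \frac{\left(m + m\right) + m}{3} = \frac{5}{3} - \frac{2 m + m}{3} = \frac{5}{3} - \frac{3 m}{3} = \frac{5}{3} - m$)
$r{\left(u,p \right)} = -67$ ($r{\left(u,p \right)} = -4 - 63 = -67$)
$r{\left(-21,c{\left(-1,2 \right)} \right)} - \left(\frac{2410}{1828} + \frac{1963}{43}\right) = -67 - \left(\frac{2410}{1828} + \frac{1963}{43}\right) = -67 - \left(2410 \cdot \frac{1}{1828} + 1963 \cdot \frac{1}{43}\right) = -67 - \left(\frac{1205}{914} + \frac{1963}{43}\right) = -67 - \frac{1845997}{39302} = - \frac{4479231}{39302}$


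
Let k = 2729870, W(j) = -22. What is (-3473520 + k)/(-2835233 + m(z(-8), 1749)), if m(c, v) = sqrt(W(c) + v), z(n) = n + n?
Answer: 1054210510225/4019273081281 + 371825*sqrt(1727)/4019273081281 ≈ 0.26229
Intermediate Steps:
z(n) = 2*n
m(c, v) = sqrt(-22 + v)
(-3473520 + k)/(-2835233 + m(z(-8), 1749)) = (-3473520 + 2729870)/(-2835233 + sqrt(-22 + 1749)) = -743650/(-2835233 + sqrt(1727))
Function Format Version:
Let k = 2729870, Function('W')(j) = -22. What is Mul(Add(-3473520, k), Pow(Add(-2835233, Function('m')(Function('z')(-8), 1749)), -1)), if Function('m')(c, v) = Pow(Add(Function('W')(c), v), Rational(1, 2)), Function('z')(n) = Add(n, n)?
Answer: Add(Rational(1054210510225, 4019273081281), Mul(Rational(371825, 4019273081281), Pow(1727, Rational(1, 2)))) ≈ 0.26229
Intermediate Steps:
Function('z')(n) = Mul(2, n)
Function('m')(c, v) = Pow(Add(-22, v), Rational(1, 2))
Mul(Add(-3473520, k), Pow(Add(-2835233, Function('m')(Function('z')(-8), 1749)), -1)) = Mul(Add(-3473520, 2729870), Pow(Add(-2835233, Pow(Add(-22, 1749), Rational(1, 2))), -1)) = Mul(-743650, Pow(Add(-2835233, Pow(1727, Rational(1, 2))), -1))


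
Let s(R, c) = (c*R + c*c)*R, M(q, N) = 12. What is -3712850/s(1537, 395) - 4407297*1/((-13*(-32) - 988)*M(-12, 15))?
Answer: 86158278254551/134185042992 ≈ 642.09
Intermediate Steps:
s(R, c) = R*(c² + R*c) (s(R, c) = (R*c + c²)*R = (c² + R*c)*R = R*(c² + R*c))
-3712850/s(1537, 395) - 4407297*1/((-13*(-32) - 988)*M(-12, 15)) = -3712850*1/(607115*(1537 + 395)) - 4407297*1/(12*(-13*(-32) - 988)) = -3712850/(1537*395*1932) - 4407297*1/(12*(416 - 988)) = -3712850/1172946180 - 4407297/(12*(-572)) = -3712850*1/1172946180 - 4407297/(-6864) = -371285/117294618 - 4407297*(-1/6864) = -371285/117294618 + 1469099/2288 = 86158278254551/134185042992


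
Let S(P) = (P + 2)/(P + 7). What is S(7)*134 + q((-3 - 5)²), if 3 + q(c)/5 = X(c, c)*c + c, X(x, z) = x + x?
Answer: 289458/7 ≈ 41351.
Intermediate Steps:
X(x, z) = 2*x
q(c) = -15 + 5*c + 10*c² (q(c) = -15 + 5*((2*c)*c + c) = -15 + 5*(2*c² + c) = -15 + 5*(c + 2*c²) = -15 + (5*c + 10*c²) = -15 + 5*c + 10*c²)
S(P) = (2 + P)/(7 + P)
S(7)*134 + q((-3 - 5)²) = ((2 + 7)/(7 + 7))*134 + (-15 + 5*(-3 - 5)² + 10*((-3 - 5)²)²) = (9/14)*134 + (-15 + 5*(-8)² + 10*((-8)²)²) = ((1/14)*9)*134 + (-15 + 5*64 + 10*64²) = (9/14)*134 + (-15 + 320 + 10*4096) = 603/7 + (-15 + 320 + 40960) = 603/7 + 41265 = 289458/7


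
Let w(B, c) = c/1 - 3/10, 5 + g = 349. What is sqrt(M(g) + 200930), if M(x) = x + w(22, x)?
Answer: sqrt(20161770)/10 ≈ 449.02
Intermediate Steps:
g = 344 (g = -5 + 349 = 344)
w(B, c) = -3/10 + c (w(B, c) = c*1 - 3*1/10 = c - 3/10 = -3/10 + c)
M(x) = -3/10 + 2*x (M(x) = x + (-3/10 + x) = -3/10 + 2*x)
sqrt(M(g) + 200930) = sqrt((-3/10 + 2*344) + 200930) = sqrt((-3/10 + 688) + 200930) = sqrt(6877/10 + 200930) = sqrt(2016177/10) = sqrt(20161770)/10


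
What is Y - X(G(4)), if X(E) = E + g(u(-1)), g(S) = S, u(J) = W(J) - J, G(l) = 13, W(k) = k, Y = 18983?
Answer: 18970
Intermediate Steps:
u(J) = 0 (u(J) = J - J = 0)
X(E) = E (X(E) = E + 0 = E)
Y - X(G(4)) = 18983 - 1*13 = 18983 - 13 = 18970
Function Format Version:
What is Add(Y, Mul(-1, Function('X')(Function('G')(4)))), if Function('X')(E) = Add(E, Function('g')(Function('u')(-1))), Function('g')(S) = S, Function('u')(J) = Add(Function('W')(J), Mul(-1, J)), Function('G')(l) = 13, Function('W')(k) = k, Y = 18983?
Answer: 18970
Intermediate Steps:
Function('u')(J) = 0 (Function('u')(J) = Add(J, Mul(-1, J)) = 0)
Function('X')(E) = E (Function('X')(E) = Add(E, 0) = E)
Add(Y, Mul(-1, Function('X')(Function('G')(4)))) = Add(18983, Mul(-1, 13)) = Add(18983, -13) = 18970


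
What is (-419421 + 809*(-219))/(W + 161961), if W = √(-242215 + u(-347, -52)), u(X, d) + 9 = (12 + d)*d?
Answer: -32208212304/8743868555 + 795456*I*√15009/8743868555 ≈ -3.6835 + 0.011145*I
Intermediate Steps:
u(X, d) = -9 + d*(12 + d) (u(X, d) = -9 + (12 + d)*d = -9 + d*(12 + d))
W = 4*I*√15009 (W = √(-242215 + (-9 + (-52)² + 12*(-52))) = √(-242215 + (-9 + 2704 - 624)) = √(-242215 + 2071) = √(-240144) = 4*I*√15009 ≈ 490.04*I)
(-419421 + 809*(-219))/(W + 161961) = (-419421 + 809*(-219))/(4*I*√15009 + 161961) = (-419421 - 177171)/(161961 + 4*I*√15009) = -596592/(161961 + 4*I*√15009)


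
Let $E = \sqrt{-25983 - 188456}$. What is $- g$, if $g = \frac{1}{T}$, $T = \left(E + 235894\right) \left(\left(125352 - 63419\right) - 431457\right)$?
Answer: $\frac{117947}{10281302035780350} - \frac{i \sqrt{214439}}{20562604071560700} \approx 1.1472 \cdot 10^{-11} - 2.252 \cdot 10^{-14} i$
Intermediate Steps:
$E = i \sqrt{214439}$ ($E = \sqrt{-214439} = i \sqrt{214439} \approx 463.08 i$)
$T = -87168494456 - 369524 i \sqrt{214439}$ ($T = \left(i \sqrt{214439} + 235894\right) \left(\left(125352 - 63419\right) - 431457\right) = \left(235894 + i \sqrt{214439}\right) \left(61933 - 431457\right) = \left(235894 + i \sqrt{214439}\right) \left(-369524\right) = -87168494456 - 369524 i \sqrt{214439} \approx -8.7169 \cdot 10^{10} - 1.7112 \cdot 10^{8} i$)
$g = \frac{1}{-87168494456 - 369524 i \sqrt{214439}} \approx -1.1472 \cdot 10^{-11} + 2.252 \cdot 10^{-14} i$
$- g = - \frac{i}{369524 \left(\sqrt{214439} - 235894 i\right)}$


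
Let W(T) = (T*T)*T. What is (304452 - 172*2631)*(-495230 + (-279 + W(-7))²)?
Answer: 16043875680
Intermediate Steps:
W(T) = T³ (W(T) = T²*T = T³)
(304452 - 172*2631)*(-495230 + (-279 + W(-7))²) = (304452 - 172*2631)*(-495230 + (-279 + (-7)³)²) = (304452 - 452532)*(-495230 + (-279 - 343)²) = -148080*(-495230 + (-622)²) = -148080*(-495230 + 386884) = -148080*(-108346) = 16043875680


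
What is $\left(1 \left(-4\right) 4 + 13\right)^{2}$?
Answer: $9$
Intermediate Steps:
$\left(1 \left(-4\right) 4 + 13\right)^{2} = \left(\left(-4\right) 4 + 13\right)^{2} = \left(-16 + 13\right)^{2} = \left(-3\right)^{2} = 9$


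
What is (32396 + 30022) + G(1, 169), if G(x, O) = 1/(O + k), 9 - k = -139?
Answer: 19786507/317 ≈ 62418.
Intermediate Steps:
k = 148 (k = 9 - 1*(-139) = 9 + 139 = 148)
G(x, O) = 1/(148 + O) (G(x, O) = 1/(O + 148) = 1/(148 + O))
(32396 + 30022) + G(1, 169) = (32396 + 30022) + 1/(148 + 169) = 62418 + 1/317 = 19786507/317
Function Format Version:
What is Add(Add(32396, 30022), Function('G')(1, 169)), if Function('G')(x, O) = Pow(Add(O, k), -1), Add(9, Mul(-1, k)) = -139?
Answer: Rational(19786507, 317) ≈ 62418.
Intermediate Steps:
k = 148 (k = Add(9, Mul(-1, -139)) = Add(9, 139) = 148)
Function('G')(x, O) = Pow(Add(148, O), -1) (Function('G')(x, O) = Pow(Add(O, 148), -1) = Pow(Add(148, O), -1))
Add(Add(32396, 30022), Function('G')(1, 169)) = Add(Add(32396, 30022), Pow(Add(148, 169), -1)) = Add(62418, Pow(317, -1)) = Add(62418, Rational(1, 317)) = Rational(19786507, 317)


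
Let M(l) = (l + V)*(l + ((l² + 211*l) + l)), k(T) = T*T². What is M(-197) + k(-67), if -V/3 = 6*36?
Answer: 2362677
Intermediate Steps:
V = -648 (V = -18*36 = -3*216 = -648)
k(T) = T³
M(l) = (-648 + l)*(l² + 213*l) (M(l) = (l - 648)*(l + ((l² + 211*l) + l)) = (-648 + l)*(l + (l² + 212*l)) = (-648 + l)*(l² + 213*l))
M(-197) + k(-67) = -197*(-138024 + (-197)² - 435*(-197)) + (-67)³ = -197*(-138024 + 38809 + 85695) - 300763 = -197*(-13520) - 300763 = 2663440 - 300763 = 2362677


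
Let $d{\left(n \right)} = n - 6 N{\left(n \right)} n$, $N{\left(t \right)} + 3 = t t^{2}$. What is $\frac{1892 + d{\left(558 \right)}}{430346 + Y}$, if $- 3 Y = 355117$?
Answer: $- \frac{1745055691446}{935921} \approx -1.8645 \cdot 10^{6}$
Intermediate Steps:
$Y = - \frac{355117}{3}$ ($Y = \left(- \frac{1}{3}\right) 355117 = - \frac{355117}{3} \approx -1.1837 \cdot 10^{5}$)
$N{\left(t \right)} = -3 + t^{3}$ ($N{\left(t \right)} = -3 + t t^{2} = -3 + t^{3}$)
$d{\left(n \right)} = n - n \left(-18 + 6 n^{3}\right)$ ($d{\left(n \right)} = n - 6 \left(-3 + n^{3}\right) n = n - \left(-18 + 6 n^{3}\right) n = n - n \left(-18 + 6 n^{3}\right)$)
$\frac{1892 + d{\left(558 \right)}}{430346 + Y} = \frac{1892 + 558 \left(19 - 6 \cdot 558^{3}\right)}{430346 - \frac{355117}{3}} = \frac{1892 + 558 \left(19 - 1042446672\right)}{\frac{935921}{3}} = \left(1892 + 558 \left(19 - 1042446672\right)\right) \frac{3}{935921} = \left(1892 + 558 \left(-1042446653\right)\right) \frac{3}{935921} = \left(1892 - 581685232374\right) \frac{3}{935921} = \left(-581685230482\right) \frac{3}{935921} = - \frac{1745055691446}{935921}$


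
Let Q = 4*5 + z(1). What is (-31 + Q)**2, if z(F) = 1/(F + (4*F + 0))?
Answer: 2916/25 ≈ 116.64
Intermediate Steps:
z(F) = 1/(5*F) (z(F) = 1/(F + 4*F) = 1/(5*F))
Q = 101/5 (Q = 4*5 + (1/5)/1 = 20 + (1/5)*1 = 20 + 1/5 = 101/5 ≈ 20.200)
(-31 + Q)**2 = (-31 + 101/5)**2 = (-54/5)**2 = 2916/25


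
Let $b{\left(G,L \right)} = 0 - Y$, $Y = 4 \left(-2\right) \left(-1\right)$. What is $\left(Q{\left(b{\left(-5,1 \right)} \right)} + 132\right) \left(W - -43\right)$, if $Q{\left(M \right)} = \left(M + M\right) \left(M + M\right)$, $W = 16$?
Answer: $22892$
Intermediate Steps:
$Y = 8$ ($Y = \left(-8\right) \left(-1\right) = 8$)
$b{\left(G,L \right)} = -8$ ($b{\left(G,L \right)} = 0 - 8 = -8$)
$Q{\left(M \right)} = 4 M^{2}$ ($Q{\left(M \right)} = 2 M 2 M = 4 M^{2}$)
$\left(Q{\left(b{\left(-5,1 \right)} \right)} + 132\right) \left(W - -43\right) = \left(4 \left(-8\right)^{2} + 132\right) \left(16 - -43\right) = \left(4 \cdot 64 + 132\right) \left(16 + 43\right) = \left(256 + 132\right) 59 = 388 \cdot 59 = 22892$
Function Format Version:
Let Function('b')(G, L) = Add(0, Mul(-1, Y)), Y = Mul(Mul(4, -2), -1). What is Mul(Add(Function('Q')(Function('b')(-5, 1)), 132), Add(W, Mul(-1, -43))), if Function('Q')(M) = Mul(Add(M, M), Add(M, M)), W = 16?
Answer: 22892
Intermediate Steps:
Y = 8 (Y = Mul(-8, -1) = 8)
Function('b')(G, L) = -8 (Function('b')(G, L) = Add(0, Mul(-1, 8)) = Add(0, -8) = -8)
Function('Q')(M) = Mul(4, Pow(M, 2)) (Function('Q')(M) = Mul(Mul(2, M), Mul(2, M)) = Mul(4, Pow(M, 2)))
Mul(Add(Function('Q')(Function('b')(-5, 1)), 132), Add(W, Mul(-1, -43))) = Mul(Add(Mul(4, Pow(-8, 2)), 132), Add(16, Mul(-1, -43))) = Mul(Add(Mul(4, 64), 132), Add(16, 43)) = Mul(Add(256, 132), 59) = Mul(388, 59) = 22892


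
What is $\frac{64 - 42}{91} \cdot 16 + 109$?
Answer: $\frac{10271}{91} \approx 112.87$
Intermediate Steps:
$\frac{64 - 42}{91} \cdot 16 + 109 = 22 \cdot \frac{1}{91} \cdot 16 + 109 = \frac{22}{91} \cdot 16 + 109 = \frac{352}{91} + 109 = \frac{10271}{91}$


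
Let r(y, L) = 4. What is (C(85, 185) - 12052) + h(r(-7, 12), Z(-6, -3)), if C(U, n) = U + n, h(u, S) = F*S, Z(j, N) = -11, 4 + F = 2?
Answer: -11760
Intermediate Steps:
F = -2 (F = -4 + 2 = -2)
h(u, S) = -2*S
(C(85, 185) - 12052) + h(r(-7, 12), Z(-6, -3)) = ((85 + 185) - 12052) - 2*(-11) = (270 - 12052) + 22 = -11782 + 22 = -11760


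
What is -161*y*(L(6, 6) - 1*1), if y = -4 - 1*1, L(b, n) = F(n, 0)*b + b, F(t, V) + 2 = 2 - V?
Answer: 4025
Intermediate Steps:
F(t, V) = -V (F(t, V) = -2 + (2 - V) = -V)
L(b, n) = b (L(b, n) = (-1*0)*b + b = 0*b + b = 0 + b = b)
y = -5 (y = -4 - 1 = -5)
-161*y*(L(6, 6) - 1*1) = -(-805)*(6 - 1*1) = -(-805)*(6 - 1) = -(-805)*5 = -161*(-25) = 4025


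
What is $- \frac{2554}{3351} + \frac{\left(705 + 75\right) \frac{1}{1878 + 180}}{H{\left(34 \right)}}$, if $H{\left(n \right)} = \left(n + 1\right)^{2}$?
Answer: $- \frac{214538264}{281601285} \approx -0.76185$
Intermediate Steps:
$H{\left(n \right)} = \left(1 + n\right)^{2}$
$- \frac{2554}{3351} + \frac{\left(705 + 75\right) \frac{1}{1878 + 180}}{H{\left(34 \right)}} = - \frac{2554}{3351} + \frac{\left(705 + 75\right) \frac{1}{1878 + 180}}{\left(1 + 34\right)^{2}} = \left(-2554\right) \frac{1}{3351} + \frac{780 \cdot \frac{1}{2058}}{35^{2}} = - \frac{2554}{3351} + \frac{780 \cdot \frac{1}{2058}}{1225} = - \frac{2554}{3351} + \frac{130}{343} \cdot \frac{1}{1225} = - \frac{2554}{3351} + \frac{26}{84035} = - \frac{214538264}{281601285}$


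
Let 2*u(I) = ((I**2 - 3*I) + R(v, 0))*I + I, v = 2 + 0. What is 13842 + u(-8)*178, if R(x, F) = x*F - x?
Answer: -48102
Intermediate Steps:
v = 2
R(x, F) = -x + F*x (R(x, F) = F*x - x = -x + F*x)
u(I) = I/2 + I*(-2 + I**2 - 3*I)/2 (u(I) = (((I**2 - 3*I) + 2*(-1 + 0))*I + I)/2 = (((I**2 - 3*I) + 2*(-1))*I + I)/2 = (((I**2 - 3*I) - 2)*I + I)/2 = ((-2 + I**2 - 3*I)*I + I)/2 = (I*(-2 + I**2 - 3*I) + I)/2 = (I + I*(-2 + I**2 - 3*I))/2 = I/2 + I*(-2 + I**2 - 3*I)/2)
13842 + u(-8)*178 = 13842 + ((1/2)*(-8)*(-1 + (-8)**2 - 3*(-8)))*178 = 13842 + ((1/2)*(-8)*(-1 + 64 + 24))*178 = 13842 + ((1/2)*(-8)*87)*178 = 13842 - 348*178 = 13842 - 61944 = -48102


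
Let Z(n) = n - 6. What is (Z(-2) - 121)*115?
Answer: -14835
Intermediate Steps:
Z(n) = -6 + n
(Z(-2) - 121)*115 = ((-6 - 2) - 121)*115 = (-8 - 121)*115 = -129*115 = -14835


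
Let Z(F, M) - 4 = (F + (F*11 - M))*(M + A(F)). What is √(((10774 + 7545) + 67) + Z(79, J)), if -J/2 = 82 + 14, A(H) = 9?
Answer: I*√190230 ≈ 436.15*I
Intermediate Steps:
J = -192 (J = -2*(82 + 14) = -2*96 = -192)
Z(F, M) = 4 + (9 + M)*(-M + 12*F) (Z(F, M) = 4 + (F + (F*11 - M))*(M + 9) = 4 + (F + (11*F - M))*(9 + M) = 4 + (F + (-M + 11*F))*(9 + M) = 4 + (-M + 12*F)*(9 + M) = 4 + (9 + M)*(-M + 12*F))
√(((10774 + 7545) + 67) + Z(79, J)) = √(((10774 + 7545) + 67) + (4 - 1*(-192)² - 9*(-192) + 108*79 + 12*79*(-192))) = √((18319 + 67) + (4 - 1*36864 + 1728 + 8532 - 182016)) = √(18386 + (4 - 36864 + 1728 + 8532 - 182016)) = √(18386 - 208616) = √(-190230) = I*√190230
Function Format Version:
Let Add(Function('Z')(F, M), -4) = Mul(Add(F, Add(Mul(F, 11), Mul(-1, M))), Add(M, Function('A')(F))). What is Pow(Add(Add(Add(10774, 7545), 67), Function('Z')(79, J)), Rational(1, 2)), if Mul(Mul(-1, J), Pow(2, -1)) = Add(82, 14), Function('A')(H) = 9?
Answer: Mul(I, Pow(190230, Rational(1, 2))) ≈ Mul(436.15, I)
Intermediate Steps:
J = -192 (J = Mul(-2, Add(82, 14)) = Mul(-2, 96) = -192)
Function('Z')(F, M) = Add(4, Mul(Add(9, M), Add(Mul(-1, M), Mul(12, F)))) (Function('Z')(F, M) = Add(4, Mul(Add(F, Add(Mul(F, 11), Mul(-1, M))), Add(M, 9))) = Add(4, Mul(Add(F, Add(Mul(11, F), Mul(-1, M))), Add(9, M))) = Add(4, Mul(Add(F, Add(Mul(-1, M), Mul(11, F))), Add(9, M))) = Add(4, Mul(Add(Mul(-1, M), Mul(12, F)), Add(9, M))) = Add(4, Mul(Add(9, M), Add(Mul(-1, M), Mul(12, F)))))
Pow(Add(Add(Add(10774, 7545), 67), Function('Z')(79, J)), Rational(1, 2)) = Pow(Add(Add(Add(10774, 7545), 67), Add(4, Mul(-1, Pow(-192, 2)), Mul(-9, -192), Mul(108, 79), Mul(12, 79, -192))), Rational(1, 2)) = Pow(Add(Add(18319, 67), Add(4, Mul(-1, 36864), 1728, 8532, -182016)), Rational(1, 2)) = Pow(Add(18386, Add(4, -36864, 1728, 8532, -182016)), Rational(1, 2)) = Pow(Add(18386, -208616), Rational(1, 2)) = Pow(-190230, Rational(1, 2)) = Mul(I, Pow(190230, Rational(1, 2)))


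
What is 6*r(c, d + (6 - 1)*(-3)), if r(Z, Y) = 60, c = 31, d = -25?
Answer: 360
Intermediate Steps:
6*r(c, d + (6 - 1)*(-3)) = 6*60 = 360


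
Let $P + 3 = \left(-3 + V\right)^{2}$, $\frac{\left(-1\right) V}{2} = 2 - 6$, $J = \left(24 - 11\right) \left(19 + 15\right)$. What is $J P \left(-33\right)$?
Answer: $-320892$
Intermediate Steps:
$J = 442$ ($J = 13 \cdot 34 = 442$)
$V = 8$ ($V = - 2 \left(2 - 6\right) = \left(-2\right) \left(-4\right) = 8$)
$P = 22$ ($P = -3 + \left(-3 + 8\right)^{2} = -3 + 5^{2} = -3 + 25 = 22$)
$J P \left(-33\right) = 442 \cdot 22 \left(-33\right) = 9724 \left(-33\right) = -320892$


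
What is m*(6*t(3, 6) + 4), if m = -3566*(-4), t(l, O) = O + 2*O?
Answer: 1597568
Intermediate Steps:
t(l, O) = 3*O
m = 14264
m*(6*t(3, 6) + 4) = 14264*(6*(3*6) + 4) = 14264*(6*18 + 4) = 14264*(108 + 4) = 14264*112 = 1597568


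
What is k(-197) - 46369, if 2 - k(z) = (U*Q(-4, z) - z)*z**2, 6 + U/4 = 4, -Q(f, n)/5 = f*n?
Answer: -1230951420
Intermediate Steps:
Q(f, n) = -5*f*n
U = -8 (U = -24 + 4*4 = -24 + 16 = -8)
k(z) = 2 + 161*z**3 (k(z) = 2 - (-(-40)*(-4)*z - z)*z**2 = 2 - (-160*z - z)*z**2 = 2 - (-161*z)*z**2 = 2 - (-161)*z**3 = 2 + 161*z**3)
k(-197) - 46369 = (2 + 161*(-197)**3) - 46369 = (2 + 161*(-7645373)) - 46369 = (2 - 1230905053) - 46369 = -1230905051 - 46369 = -1230951420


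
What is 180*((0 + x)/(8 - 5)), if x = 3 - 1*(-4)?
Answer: 420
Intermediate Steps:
x = 7 (x = 3 + 4 = 7)
180*((0 + x)/(8 - 5)) = 180*((0 + 7)/(8 - 5)) = 180*(7/3) = 420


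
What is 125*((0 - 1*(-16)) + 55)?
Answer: 8875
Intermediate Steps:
125*((0 - 1*(-16)) + 55) = 125*((0 + 16) + 55) = 125*(16 + 55) = 125*71 = 8875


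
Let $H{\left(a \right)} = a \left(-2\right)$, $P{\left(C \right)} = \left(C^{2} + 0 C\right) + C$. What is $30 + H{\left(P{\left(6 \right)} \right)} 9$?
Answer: $-726$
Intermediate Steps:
$P{\left(C \right)} = C + C^{2}$ ($P{\left(C \right)} = \left(C^{2} + 0\right) + C = C^{2} + C = C + C^{2}$)
$H{\left(a \right)} = - 2 a$
$30 + H{\left(P{\left(6 \right)} \right)} 9 = 30 + - 2 \cdot 6 \left(1 + 6\right) 9 = 30 + - 2 \cdot 6 \cdot 7 \cdot 9 = 30 + \left(-2\right) 42 \cdot 9 = 30 - 756 = -726$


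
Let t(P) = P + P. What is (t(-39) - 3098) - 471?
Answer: -3647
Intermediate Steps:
t(P) = 2*P
(t(-39) - 3098) - 471 = (2*(-39) - 3098) - 471 = (-78 - 3098) - 471 = -3176 - 471 = -3647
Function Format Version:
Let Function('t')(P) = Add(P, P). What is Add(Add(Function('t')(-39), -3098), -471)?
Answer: -3647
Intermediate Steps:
Function('t')(P) = Mul(2, P)
Add(Add(Function('t')(-39), -3098), -471) = Add(Add(Mul(2, -39), -3098), -471) = Add(Add(-78, -3098), -471) = Add(-3176, -471) = -3647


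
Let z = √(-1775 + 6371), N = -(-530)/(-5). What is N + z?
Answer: -106 + 2*√1149 ≈ -38.206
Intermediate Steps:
N = -106 (N = -(-530)*(-1)/5 = -530*⅕ = -106)
z = 2*√1149 (z = √4596 = 2*√1149 ≈ 67.794)
N + z = -106 + 2*√1149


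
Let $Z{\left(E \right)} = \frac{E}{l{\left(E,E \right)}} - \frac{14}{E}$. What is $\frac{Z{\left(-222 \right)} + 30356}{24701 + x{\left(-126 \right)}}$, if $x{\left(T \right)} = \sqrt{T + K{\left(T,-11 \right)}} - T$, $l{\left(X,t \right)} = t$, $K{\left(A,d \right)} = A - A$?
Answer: $\frac{2261024414}{1849140165} - \frac{3369634 i \sqrt{14}}{22806062035} \approx 1.2227 - 0.00055284 i$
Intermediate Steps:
$K{\left(A,d \right)} = 0$
$x{\left(T \right)} = \sqrt{T} - T$ ($x{\left(T \right)} = \sqrt{T + 0} - T = \sqrt{T} - T$)
$Z{\left(E \right)} = 1 - \frac{14}{E}$ ($Z{\left(E \right)} = \frac{E}{E} - \frac{14}{E} = 1 - \frac{14}{E}$)
$\frac{Z{\left(-222 \right)} + 30356}{24701 + x{\left(-126 \right)}} = \frac{\frac{-14 - 222}{-222} + 30356}{24701 + \left(\sqrt{-126} - -126\right)} = \frac{\left(- \frac{1}{222}\right) \left(-236\right) + 30356}{24701 + \left(3 i \sqrt{14} + 126\right)} = \frac{\frac{118}{111} + 30356}{24701 + \left(126 + 3 i \sqrt{14}\right)} = \frac{3369634}{111 \left(24827 + 3 i \sqrt{14}\right)}$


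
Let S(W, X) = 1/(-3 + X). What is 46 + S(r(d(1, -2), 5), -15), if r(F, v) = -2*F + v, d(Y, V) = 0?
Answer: 827/18 ≈ 45.944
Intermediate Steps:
r(F, v) = v - 2*F
46 + S(r(d(1, -2), 5), -15) = 46 + 1/(-3 - 15) = 46 + 1/(-18) = 46 - 1/18 = 827/18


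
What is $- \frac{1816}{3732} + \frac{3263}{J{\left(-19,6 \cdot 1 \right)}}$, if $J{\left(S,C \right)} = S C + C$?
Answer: $- \frac{1031137}{33588} \approx -30.7$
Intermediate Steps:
$J{\left(S,C \right)} = C + C S$ ($J{\left(S,C \right)} = C S + C = C + C S$)
$- \frac{1816}{3732} + \frac{3263}{J{\left(-19,6 \cdot 1 \right)}} = - \frac{1816}{3732} + \frac{3263}{6 \cdot 1 \left(1 - 19\right)} = \left(-1816\right) \frac{1}{3732} + \frac{3263}{6 \left(-18\right)} = - \frac{454}{933} + \frac{3263}{-108} = - \frac{454}{933} + 3263 \left(- \frac{1}{108}\right) = - \frac{454}{933} - \frac{3263}{108} = - \frac{1031137}{33588}$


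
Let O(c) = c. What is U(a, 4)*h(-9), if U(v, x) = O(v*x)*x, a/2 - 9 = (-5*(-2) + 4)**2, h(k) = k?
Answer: -59040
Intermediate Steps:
a = 410 (a = 18 + 2*(-5*(-2) + 4)**2 = 18 + 2*(10 + 4)**2 = 18 + 2*14**2 = 18 + 2*196 = 18 + 392 = 410)
U(v, x) = v*x**2 (U(v, x) = (v*x)*x = v*x**2)
U(a, 4)*h(-9) = (410*4**2)*(-9) = (410*16)*(-9) = 6560*(-9) = -59040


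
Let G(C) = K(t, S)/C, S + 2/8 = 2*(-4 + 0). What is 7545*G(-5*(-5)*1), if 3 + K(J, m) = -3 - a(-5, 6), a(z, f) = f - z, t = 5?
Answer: -25653/5 ≈ -5130.6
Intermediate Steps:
S = -33/4 (S = -¼ + 2*(-4 + 0) = -¼ + 2*(-4) = -¼ - 8 = -33/4 ≈ -8.2500)
K(J, m) = -17 (K(J, m) = -3 + (-3 - (6 - 1*(-5))) = -3 + (-3 - (6 + 5)) = -3 + (-3 - 1*11) = -3 + (-3 - 11) = -3 - 14 = -17)
G(C) = -17/C
7545*G(-5*(-5)*1) = 7545*(-17/(-5*(-5)*1)) = 7545*(-17/(25*1)) = 7545*(-17/25) = -25653/5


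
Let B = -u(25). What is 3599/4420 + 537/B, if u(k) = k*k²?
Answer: 10772167/13812500 ≈ 0.77989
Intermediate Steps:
u(k) = k³
B = -15625 (B = -1*25³ = -1*15625 = -15625)
3599/4420 + 537/B = 3599/4420 + 537/(-15625) = 3599*(1/4420) + 537*(-1/15625) = 3599/4420 - 537/15625 = 10772167/13812500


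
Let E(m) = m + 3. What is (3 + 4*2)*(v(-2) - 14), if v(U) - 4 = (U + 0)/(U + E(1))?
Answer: -121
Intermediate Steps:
E(m) = 3 + m
v(U) = 4 + U/(4 + U) (v(U) = 4 + (U + 0)/(U + (3 + 1)) = 4 + U/(U + 4) = 4 + U/(4 + U))
(3 + 4*2)*(v(-2) - 14) = (3 + 4*2)*((16 + 5*(-2))/(4 - 2) - 14) = (3 + 8)*((16 - 10)/2 - 14) = 11*((1/2)*6 - 14) = 11*(3 - 14) = 11*(-11) = -121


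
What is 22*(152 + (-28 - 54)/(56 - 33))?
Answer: 75108/23 ≈ 3265.6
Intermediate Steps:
22*(152 + (-28 - 54)/(56 - 33)) = 22*(152 - 82/23) = 22*(3414/23) = 75108/23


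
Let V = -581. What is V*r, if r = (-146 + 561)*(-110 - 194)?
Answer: 73298960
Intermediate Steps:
r = -126160 (r = 415*(-304) = -126160)
V*r = -581*(-126160) = 73298960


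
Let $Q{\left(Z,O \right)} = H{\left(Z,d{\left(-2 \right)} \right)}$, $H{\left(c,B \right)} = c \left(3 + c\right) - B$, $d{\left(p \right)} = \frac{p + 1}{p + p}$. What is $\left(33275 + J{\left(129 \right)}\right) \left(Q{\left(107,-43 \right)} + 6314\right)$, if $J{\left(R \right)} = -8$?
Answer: $\frac{2406368445}{4} \approx 6.0159 \cdot 10^{8}$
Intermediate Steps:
$d{\left(p \right)} = \frac{1 + p}{2 p}$
$H{\left(c,B \right)} = - B + c \left(3 + c\right)$
$Q{\left(Z,O \right)} = - \frac{1}{4} + Z^{2} + 3 Z$ ($Q{\left(Z,O \right)} = Z^{2} - \frac{1 - 2}{2 \left(-2\right)} + 3 Z = Z^{2} - \frac{1}{2} \left(- \frac{1}{2}\right) \left(-1\right) + 3 Z = Z^{2} - \frac{1}{4} + 3 Z = - \frac{1}{4} + Z^{2} + 3 Z$)
$\left(33275 + J{\left(129 \right)}\right) \left(Q{\left(107,-43 \right)} + 6314\right) = \left(33275 - 8\right) \left(\left(- \frac{1}{4} + 107^{2} + 3 \cdot 107\right) + 6314\right) = 33267 \left(\left(- \frac{1}{4} + 11449 + 321\right) + 6314\right) = 33267 \left(\frac{47079}{4} + 6314\right) = 33267 \cdot \frac{72335}{4} = \frac{2406368445}{4}$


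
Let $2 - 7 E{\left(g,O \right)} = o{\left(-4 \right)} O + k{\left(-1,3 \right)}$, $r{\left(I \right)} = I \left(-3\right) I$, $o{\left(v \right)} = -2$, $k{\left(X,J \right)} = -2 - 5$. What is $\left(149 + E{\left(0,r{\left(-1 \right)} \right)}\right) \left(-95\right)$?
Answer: $- \frac{99370}{7} \approx -14196.0$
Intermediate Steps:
$k{\left(X,J \right)} = -7$ ($k{\left(X,J \right)} = -2 - 5 = -7$)
$r{\left(I \right)} = - 3 I^{2}$ ($r{\left(I \right)} = - 3 I I = - 3 I^{2}$)
$E{\left(g,O \right)} = \frac{9}{7} + \frac{2 O}{7}$ ($E{\left(g,O \right)} = \frac{2}{7} - \frac{- 2 O - 7}{7} = \frac{2}{7} - \frac{-7 - 2 O}{7} = \frac{2}{7} + \left(1 + \frac{2 O}{7}\right) = \frac{9}{7} + \frac{2 O}{7}$)
$\left(149 + E{\left(0,r{\left(-1 \right)} \right)}\right) \left(-95\right) = \left(149 + \left(\frac{9}{7} + \frac{2 \left(- 3 \left(-1\right)^{2}\right)}{7}\right)\right) \left(-95\right) = \left(149 + \left(\frac{9}{7} + \frac{2 \left(\left(-3\right) 1\right)}{7}\right)\right) \left(-95\right) = \left(149 + \left(\frac{9}{7} + \frac{2}{7} \left(-3\right)\right)\right) \left(-95\right) = \left(149 + \left(\frac{9}{7} - \frac{6}{7}\right)\right) \left(-95\right) = \left(149 + \frac{3}{7}\right) \left(-95\right) = \frac{1046}{7} \left(-95\right) = - \frac{99370}{7}$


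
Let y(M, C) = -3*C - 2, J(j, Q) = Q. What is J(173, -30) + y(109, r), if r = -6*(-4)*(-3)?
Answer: 184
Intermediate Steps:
r = -72 (r = 24*(-3) = -72)
y(M, C) = -2 - 3*C
J(173, -30) + y(109, r) = -30 + (-2 - 3*(-72)) = -30 + (-2 + 216) = -30 + 214 = 184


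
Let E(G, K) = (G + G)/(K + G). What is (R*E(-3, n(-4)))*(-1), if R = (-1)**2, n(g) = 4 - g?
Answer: 6/5 ≈ 1.2000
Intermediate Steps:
R = 1
E(G, K) = 2*G/(G + K) (E(G, K) = (2*G)/(G + K) = 2*G/(G + K))
(R*E(-3, n(-4)))*(-1) = (1*(2*(-3)/(-3 + (4 - 1*(-4)))))*(-1) = (1*(2*(-3)/(-3 + (4 + 4))))*(-1) = (1*(2*(-3)/(-3 + 8)))*(-1) = (1*(2*(-3)/5))*(-1) = (1*(2*(-3)*(1/5)))*(-1) = (1*(-6/5))*(-1) = -6/5*(-1) = 6/5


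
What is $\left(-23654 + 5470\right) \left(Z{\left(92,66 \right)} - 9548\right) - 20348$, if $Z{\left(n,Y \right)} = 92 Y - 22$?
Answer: $63587284$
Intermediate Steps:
$Z{\left(n,Y \right)} = -22 + 92 Y$
$\left(-23654 + 5470\right) \left(Z{\left(92,66 \right)} - 9548\right) - 20348 = \left(-23654 + 5470\right) \left(\left(-22 + 92 \cdot 66\right) - 9548\right) - 20348 = - 18184 \left(\left(-22 + 6072\right) - 9548\right) - 20348 = - 18184 \left(6050 - 9548\right) - 20348 = \left(-18184\right) \left(-3498\right) - 20348 = 63607632 - 20348 = 63587284$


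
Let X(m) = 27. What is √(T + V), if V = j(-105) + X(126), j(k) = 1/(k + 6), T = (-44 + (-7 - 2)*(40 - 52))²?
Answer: 4*√280621/33 ≈ 64.210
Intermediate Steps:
T = 4096 (T = (-44 - 9*(-12))² = (-44 + 108)² = 64² = 4096)
j(k) = 1/(6 + k)
V = 2672/99 (V = 1/(6 - 105) + 27 = 1/(-99) + 27 = -1/99 + 27 = 2672/99 ≈ 26.990)
√(T + V) = √(4096 + 2672/99) = √(408176/99) = 4*√280621/33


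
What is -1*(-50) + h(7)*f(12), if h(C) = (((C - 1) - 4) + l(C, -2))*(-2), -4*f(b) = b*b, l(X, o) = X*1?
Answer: 698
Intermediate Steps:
l(X, o) = X
f(b) = -b**2/4 (f(b) = -b*b/4 = -b**2/4)
h(C) = 10 - 4*C (h(C) = (((C - 1) - 4) + C)*(-2) = (((-1 + C) - 4) + C)*(-2) = ((-5 + C) + C)*(-2) = (-5 + 2*C)*(-2) = 10 - 4*C)
-1*(-50) + h(7)*f(12) = -1*(-50) + (10 - 4*7)*(-1/4*12**2) = 50 + (10 - 28)*(-1/4*144) = 50 - 18*(-36) = 50 + 648 = 698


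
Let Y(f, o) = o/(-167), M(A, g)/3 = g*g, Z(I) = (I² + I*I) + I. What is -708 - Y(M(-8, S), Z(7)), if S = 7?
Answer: -118131/167 ≈ -707.37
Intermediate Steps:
Z(I) = I + 2*I² (Z(I) = (I² + I²) + I = 2*I² + I = I + 2*I²)
M(A, g) = 3*g² (M(A, g) = 3*(g*g) = 3*g²)
Y(f, o) = -o/167 (Y(f, o) = o*(-1/167) = -o/167)
-708 - Y(M(-8, S), Z(7)) = -708 - (-1)*7*(1 + 2*7)/167 = -708 - (-1)*7*(1 + 14)/167 = -708 - (-1)*7*15/167 = -708 - (-1)*105/167 = -708 - 1*(-105/167) = -708 + 105/167 = -118131/167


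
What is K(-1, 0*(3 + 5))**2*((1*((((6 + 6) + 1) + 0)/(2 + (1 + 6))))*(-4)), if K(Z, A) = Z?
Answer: -52/9 ≈ -5.7778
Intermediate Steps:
K(-1, 0*(3 + 5))**2*((1*((((6 + 6) + 1) + 0)/(2 + (1 + 6))))*(-4)) = (-1)**2*((1*((((6 + 6) + 1) + 0)/(2 + (1 + 6))))*(-4)) = 1*((1*(((12 + 1) + 0)/(2 + 7)))*(-4)) = 1*((1*((13 + 0)/9))*(-4)) = 1*((1*(13*(1/9)))*(-4)) = 1*((1*(13/9))*(-4)) = 1*((13/9)*(-4)) = 1*(-52/9) = -52/9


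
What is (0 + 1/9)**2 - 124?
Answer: -10043/81 ≈ -123.99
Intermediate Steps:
(0 + 1/9)**2 - 124 = (1/9)**2 - 124 = 1/81 - 124 = -10043/81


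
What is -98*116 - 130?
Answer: -11498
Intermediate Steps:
-98*116 - 130 = -11368 - 130 = -11498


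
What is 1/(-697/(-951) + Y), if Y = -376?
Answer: -951/356879 ≈ -0.0026648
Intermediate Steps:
1/(-697/(-951) + Y) = 1/(-697/(-951) - 376) = 1/(-697*(-1/951) - 376) = 1/(697/951 - 376) = 1/(-356879/951) = -951/356879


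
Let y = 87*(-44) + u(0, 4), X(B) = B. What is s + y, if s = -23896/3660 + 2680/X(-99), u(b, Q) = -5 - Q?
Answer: -116872757/30195 ≈ -3870.6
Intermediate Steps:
s = -1014542/30195 (s = -23896/3660 + 2680/(-99) = -23896*1/3660 + 2680*(-1/99) = -5974/915 - 2680/99 = -1014542/30195 ≈ -33.600)
y = -3837 (y = 87*(-44) + (-5 - 1*4) = -3828 + (-5 - 4) = -3828 - 9 = -3837)
s + y = -1014542/30195 - 3837 = -116872757/30195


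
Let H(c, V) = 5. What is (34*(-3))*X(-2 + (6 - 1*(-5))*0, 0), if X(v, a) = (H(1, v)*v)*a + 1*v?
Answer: 204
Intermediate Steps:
X(v, a) = v + 5*a*v (X(v, a) = (5*v)*a + 1*v = 5*a*v + v = v + 5*a*v)
(34*(-3))*X(-2 + (6 - 1*(-5))*0, 0) = (34*(-3))*((-2 + (6 - 1*(-5))*0)*(1 + 5*0)) = -102*(-2 + (6 + 5)*0)*(1 + 0) = -102*(-2 + 11*0) = -102*(-2 + 0) = -(-204) = -102*(-2) = 204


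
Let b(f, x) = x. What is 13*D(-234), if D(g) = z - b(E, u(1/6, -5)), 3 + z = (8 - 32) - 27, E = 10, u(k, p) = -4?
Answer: -650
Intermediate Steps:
z = -54 (z = -3 + ((8 - 32) - 27) = -3 + (-24 - 27) = -3 - 51 = -54)
D(g) = -50 (D(g) = -54 - 1*(-4) = -54 + 4 = -50)
13*D(-234) = 13*(-50) = -650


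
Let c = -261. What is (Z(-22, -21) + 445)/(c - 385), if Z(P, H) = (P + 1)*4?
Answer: -19/34 ≈ -0.55882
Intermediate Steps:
Z(P, H) = 4 + 4*P (Z(P, H) = (1 + P)*4 = 4 + 4*P)
(Z(-22, -21) + 445)/(c - 385) = ((4 + 4*(-22)) + 445)/(-261 - 385) = ((4 - 88) + 445)/(-646) = (-84 + 445)*(-1/646) = 361*(-1/646) = -19/34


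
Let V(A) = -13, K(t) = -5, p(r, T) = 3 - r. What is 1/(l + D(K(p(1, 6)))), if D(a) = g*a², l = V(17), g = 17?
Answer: 1/412 ≈ 0.0024272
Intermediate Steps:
l = -13
D(a) = 17*a²
1/(l + D(K(p(1, 6)))) = 1/(-13 + 17*(-5)²) = 1/(-13 + 17*25) = 1/(-13 + 425) = 1/412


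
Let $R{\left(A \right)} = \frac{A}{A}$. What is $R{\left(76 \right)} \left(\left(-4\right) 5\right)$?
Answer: $-20$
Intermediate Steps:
$R{\left(A \right)} = 1$
$R{\left(76 \right)} \left(\left(-4\right) 5\right) = 1 \left(\left(-4\right) 5\right) = 1 \left(-20\right) = -20$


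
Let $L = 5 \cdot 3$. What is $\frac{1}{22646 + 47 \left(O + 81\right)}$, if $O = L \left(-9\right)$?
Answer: $\frac{1}{20108} \approx 4.9731 \cdot 10^{-5}$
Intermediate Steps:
$L = 15$
$O = -135$ ($O = 15 \left(-9\right) = -135$)
$\frac{1}{22646 + 47 \left(O + 81\right)} = \frac{1}{22646 + 47 \left(-135 + 81\right)} = \frac{1}{22646 + 47 \left(-54\right)} = \frac{1}{22646 - 2538} = \frac{1}{20108}$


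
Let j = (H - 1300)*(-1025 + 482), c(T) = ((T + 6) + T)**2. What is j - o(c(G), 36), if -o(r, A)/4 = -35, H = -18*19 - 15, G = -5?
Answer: 899611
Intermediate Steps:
c(T) = (6 + 2*T)**2 (c(T) = ((6 + T) + T)**2 = (6 + 2*T)**2)
H = -357 (H = -342 - 15 = -357)
o(r, A) = 140 (o(r, A) = -4*(-35) = 140)
j = 899751 (j = (-357 - 1300)*(-1025 + 482) = -1657*(-543) = 899751)
j - o(c(G), 36) = 899751 - 1*140 = 899751 - 140 = 899611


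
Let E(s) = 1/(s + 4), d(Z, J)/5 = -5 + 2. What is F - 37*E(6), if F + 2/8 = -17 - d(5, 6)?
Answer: -119/20 ≈ -5.9500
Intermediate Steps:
d(Z, J) = -15 (d(Z, J) = 5*(-5 + 2) = 5*(-3) = -15)
E(s) = 1/(4 + s)
F = -9/4 (F = -1/4 + (-17 - 1*(-15)) = -1/4 + (-17 + 15) = -1/4 - 2 = -9/4 ≈ -2.2500)
F - 37*E(6) = -9/4 - 37/(4 + 6) = -9/4 - 37/10 = -119/20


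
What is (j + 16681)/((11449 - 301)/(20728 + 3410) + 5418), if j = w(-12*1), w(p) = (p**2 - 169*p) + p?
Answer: 75797343/21798472 ≈ 3.4772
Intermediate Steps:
w(p) = p**2 - 168*p
j = 2160 (j = (-12*1)*(-168 - 12*1) = -12*(-168 - 12) = -12*(-180) = 2160)
(j + 16681)/((11449 - 301)/(20728 + 3410) + 5418) = (2160 + 16681)/((11449 - 301)/(20728 + 3410) + 5418) = 18841/(11148/24138 + 5418) = 18841/(11148*(1/24138) + 5418) = 18841/(1858/4023 + 5418) = 18841/(21798472/4023) = 18841*(4023/21798472) = 75797343/21798472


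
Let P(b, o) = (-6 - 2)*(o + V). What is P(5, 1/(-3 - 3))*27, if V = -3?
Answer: 684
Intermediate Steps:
P(b, o) = 24 - 8*o (P(b, o) = (-6 - 2)*(o - 3) = -8*(-3 + o) = 24 - 8*o)
P(5, 1/(-3 - 3))*27 = (24 - 8/(-3 - 3))*27 = (24 - 8/(-6))*27 = (24 - 8*(-⅙))*27 = (24 + 4/3)*27 = (76/3)*27 = 684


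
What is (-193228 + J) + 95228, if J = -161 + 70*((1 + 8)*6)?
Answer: -94381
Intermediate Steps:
J = 3619 (J = -161 + 70*(9*6) = -161 + 70*54 = -161 + 3780 = 3619)
(-193228 + J) + 95228 = (-193228 + 3619) + 95228 = -189609 + 95228 = -94381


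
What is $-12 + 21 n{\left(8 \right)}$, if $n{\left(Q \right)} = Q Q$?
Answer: $1332$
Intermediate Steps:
$n{\left(Q \right)} = Q^{2}$
$-12 + 21 n{\left(8 \right)} = -12 + 21 \cdot 8^{2} = -12 + 21 \cdot 64 = -12 + 1344 = 1332$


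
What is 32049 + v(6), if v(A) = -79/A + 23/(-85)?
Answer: 16338137/510 ≈ 32036.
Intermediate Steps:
v(A) = -23/85 - 79/A (v(A) = -79/A + 23*(-1/85) = -79/A - 23/85 = -23/85 - 79/A)
32049 + v(6) = 32049 + (-23/85 - 79/6) = 32049 - 6853/510 = 16338137/510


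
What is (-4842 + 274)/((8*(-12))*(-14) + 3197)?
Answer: -4568/4541 ≈ -1.0059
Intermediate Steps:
(-4842 + 274)/((8*(-12))*(-14) + 3197) = -4568/(-96*(-14) + 3197) = -4568/(1344 + 3197) = -4568/4541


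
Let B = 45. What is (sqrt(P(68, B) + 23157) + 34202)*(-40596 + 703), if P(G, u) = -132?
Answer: -1364420386 - 199465*sqrt(921) ≈ -1.3705e+9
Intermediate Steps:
(sqrt(P(68, B) + 23157) + 34202)*(-40596 + 703) = (sqrt(-132 + 23157) + 34202)*(-40596 + 703) = (sqrt(23025) + 34202)*(-39893) = (5*sqrt(921) + 34202)*(-39893) = (34202 + 5*sqrt(921))*(-39893) = -1364420386 - 199465*sqrt(921)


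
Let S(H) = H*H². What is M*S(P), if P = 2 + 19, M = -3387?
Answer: -31367007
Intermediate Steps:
P = 21
S(H) = H³
M*S(P) = -3387*21³ = -3387*9261 = -31367007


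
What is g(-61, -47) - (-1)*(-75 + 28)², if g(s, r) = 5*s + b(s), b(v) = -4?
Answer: 1900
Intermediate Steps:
g(s, r) = -4 + 5*s (g(s, r) = 5*s - 4 = -4 + 5*s)
g(-61, -47) - (-1)*(-75 + 28)² = (-4 + 5*(-61)) - (-1)*(-75 + 28)² = (-4 - 305) - (-1)*(-47)² = -309 - (-1)*2209 = -309 - 1*(-2209) = -309 + 2209 = 1900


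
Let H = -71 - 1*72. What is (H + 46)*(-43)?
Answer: 4171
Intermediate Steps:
H = -143 (H = -71 - 72 = -143)
(H + 46)*(-43) = (-143 + 46)*(-43) = -97*(-43) = 4171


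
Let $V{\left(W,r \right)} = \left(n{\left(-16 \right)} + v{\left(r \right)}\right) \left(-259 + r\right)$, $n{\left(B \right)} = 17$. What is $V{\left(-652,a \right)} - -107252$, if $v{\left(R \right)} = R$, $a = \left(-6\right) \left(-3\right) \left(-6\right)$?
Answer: $140649$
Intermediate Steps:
$a = -108$ ($a = 18 \left(-6\right) = -108$)
$V{\left(W,r \right)} = \left(-259 + r\right) \left(17 + r\right)$ ($V{\left(W,r \right)} = \left(17 + r\right) \left(-259 + r\right) = \left(-259 + r\right) \left(17 + r\right)$)
$V{\left(-652,a \right)} - -107252 = \left(-4403 + \left(-108\right)^{2} - -26136\right) - -107252 = \left(-4403 + 11664 + 26136\right) + 107252 = 33397 + 107252 = 140649$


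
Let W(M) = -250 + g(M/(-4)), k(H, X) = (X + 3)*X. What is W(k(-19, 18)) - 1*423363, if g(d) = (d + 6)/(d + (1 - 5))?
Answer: -83451584/197 ≈ -4.2361e+5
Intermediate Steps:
k(H, X) = X*(3 + X) (k(H, X) = (3 + X)*X = X*(3 + X))
g(d) = (6 + d)/(-4 + d) (g(d) = (6 + d)/(d - 4) = (6 + d)/(-4 + d))
W(M) = -250 + (6 - M/4)/(-4 - M/4) (W(M) = -250 + (6 + M/(-4))/(-4 + M/(-4)) = -250 + (6 + M*(-1/4))/(-4 + M*(-1/4)) = -250 + (6 - M/4)/(-4 - M/4))
W(k(-19, 18)) - 1*423363 = (-4024 - 4482*(3 + 18))/(16 + 18*(3 + 18)) - 1*423363 = (-4024 - 4482*21)/(16 + 18*21) - 423363 = (-4024 - 249*378)/(16 + 378) - 423363 = (-4024 - 94122)/394 - 423363 = (1/394)*(-98146) - 423363 = -49073/197 - 423363 = -83451584/197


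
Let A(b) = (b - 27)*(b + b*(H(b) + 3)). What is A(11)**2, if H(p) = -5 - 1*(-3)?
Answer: 123904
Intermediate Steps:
H(p) = -2 (H(p) = -5 + 3 = -2)
A(b) = 2*b*(-27 + b) (A(b) = (b - 27)*(b + b*(-2 + 3)) = (-27 + b)*(b + b*1) = (-27 + b)*(b + b) = (-27 + b)*(2*b) = 2*b*(-27 + b))
A(11)**2 = (2*11*(-27 + 11))**2 = (2*11*(-16))**2 = (-352)**2 = 123904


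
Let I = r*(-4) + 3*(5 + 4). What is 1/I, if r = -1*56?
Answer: 1/251 ≈ 0.0039841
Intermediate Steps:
r = -56
I = 251 (I = -56*(-4) + 3*(5 + 4) = 224 + 3*9 = 224 + 27 = 251)
1/I = 1/251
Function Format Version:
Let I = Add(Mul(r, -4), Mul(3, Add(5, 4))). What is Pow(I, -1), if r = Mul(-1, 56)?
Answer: Rational(1, 251) ≈ 0.0039841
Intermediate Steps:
r = -56
I = 251 (I = Add(Mul(-56, -4), Mul(3, Add(5, 4))) = Add(224, Mul(3, 9)) = Add(224, 27) = 251)
Pow(I, -1) = Pow(251, -1) = Rational(1, 251)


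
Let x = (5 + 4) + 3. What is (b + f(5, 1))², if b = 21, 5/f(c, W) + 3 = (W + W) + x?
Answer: 55696/121 ≈ 460.30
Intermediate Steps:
x = 12 (x = 9 + 3 = 12)
f(c, W) = 5/(9 + 2*W) (f(c, W) = 5/(-3 + ((W + W) + 12)) = 5/(-3 + (2*W + 12)) = 5/(-3 + (12 + 2*W)) = 5/(9 + 2*W))
(b + f(5, 1))² = (21 + 5/(9 + 2*1))² = (21 + 5/(9 + 2))² = (21 + 5/11)² = (236/11)² = 55696/121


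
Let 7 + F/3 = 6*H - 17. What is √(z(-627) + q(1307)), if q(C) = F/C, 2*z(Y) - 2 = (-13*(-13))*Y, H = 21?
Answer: 7*I*√7388039690/2614 ≈ 230.17*I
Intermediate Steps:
z(Y) = 1 + 169*Y/2 (z(Y) = 1 + ((-13*(-13))*Y)/2 = 1 + (169*Y)/2 = 1 + 169*Y/2)
F = 306 (F = -21 + 3*(6*21 - 17) = -21 + 3*(126 - 17) = -21 + 3*109 = -21 + 327 = 306)
q(C) = 306/C
√(z(-627) + q(1307)) = √((1 + (169/2)*(-627)) + 306/1307) = √((1 - 105963/2) + 306*(1/1307)) = √(-105961/2 + 306/1307) = √(-138490415/2614) = 7*I*√7388039690/2614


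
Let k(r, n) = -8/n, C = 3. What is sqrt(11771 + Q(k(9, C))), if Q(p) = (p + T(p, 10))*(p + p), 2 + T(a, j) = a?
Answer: sqrt(106291)/3 ≈ 108.67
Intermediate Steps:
T(a, j) = -2 + a
Q(p) = 2*p*(-2 + 2*p) (Q(p) = (p + (-2 + p))*(p + p) = (-2 + 2*p)*(2*p) = 2*p*(-2 + 2*p))
sqrt(11771 + Q(k(9, C))) = sqrt(11771 + 4*(-8/3)*(-1 - 8/3)) = sqrt(11771 + 4*(-8/3)*(-11/3)) = sqrt(11771 + 352/9) = sqrt(106291/9) = sqrt(106291)/3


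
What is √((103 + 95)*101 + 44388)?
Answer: 21*√146 ≈ 253.74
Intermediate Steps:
√((103 + 95)*101 + 44388) = √(198*101 + 44388) = √(19998 + 44388) = √64386 = 21*√146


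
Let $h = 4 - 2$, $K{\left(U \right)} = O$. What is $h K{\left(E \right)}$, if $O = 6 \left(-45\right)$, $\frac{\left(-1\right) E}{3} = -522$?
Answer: $-540$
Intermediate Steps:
$E = 1566$ ($E = \left(-3\right) \left(-522\right) = 1566$)
$O = -270$
$K{\left(U \right)} = -270$
$h = 2$
$h K{\left(E \right)} = 2 \left(-270\right) = -540$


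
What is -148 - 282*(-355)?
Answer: 99962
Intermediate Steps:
-148 - 282*(-355) = -148 + 100110 = 99962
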